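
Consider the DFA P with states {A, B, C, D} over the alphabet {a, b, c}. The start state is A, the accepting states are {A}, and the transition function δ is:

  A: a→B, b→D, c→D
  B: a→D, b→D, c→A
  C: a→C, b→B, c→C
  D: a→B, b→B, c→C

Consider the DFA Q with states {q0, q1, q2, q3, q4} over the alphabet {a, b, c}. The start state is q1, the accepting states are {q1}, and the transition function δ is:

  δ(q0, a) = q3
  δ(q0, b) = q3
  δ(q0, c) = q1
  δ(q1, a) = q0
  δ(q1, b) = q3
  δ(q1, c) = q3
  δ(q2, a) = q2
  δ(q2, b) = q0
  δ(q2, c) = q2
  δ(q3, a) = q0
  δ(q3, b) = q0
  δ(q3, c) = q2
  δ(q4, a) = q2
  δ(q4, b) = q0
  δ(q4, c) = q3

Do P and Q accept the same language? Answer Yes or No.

Exploring the product automaton P × Q from the start pair (A, q1), following both machines on each input symbol, reaches 4 state pairs: (A, q1), (B, q0), (D, q3), (C, q2).
P accepts in {A} and Q accepts in {q1}. In every reachable pair the two components are either both accepting — (A, q1) — or both non-accepting, so no string is accepted by exactly one of the machines: L(P) \ L(Q) and L(Q) \ L(P) are both empty.
Hence every string is accepted by P iff it is accepted by Q, and the two languages coincide.

Yes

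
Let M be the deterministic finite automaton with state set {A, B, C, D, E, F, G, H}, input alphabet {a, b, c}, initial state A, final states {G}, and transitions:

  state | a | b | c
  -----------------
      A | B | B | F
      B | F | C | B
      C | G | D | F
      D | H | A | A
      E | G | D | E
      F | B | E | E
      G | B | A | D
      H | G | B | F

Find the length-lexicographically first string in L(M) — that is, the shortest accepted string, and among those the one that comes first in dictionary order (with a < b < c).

aba

A breadth-first search from A reaches an accepting state first via the path A → B → C → G on input aba.
No string of length < 3 is accepted (BFS exhausts all shorter strings without reaching an accepting state), and aba is the lexicographically least accepting string of length 3.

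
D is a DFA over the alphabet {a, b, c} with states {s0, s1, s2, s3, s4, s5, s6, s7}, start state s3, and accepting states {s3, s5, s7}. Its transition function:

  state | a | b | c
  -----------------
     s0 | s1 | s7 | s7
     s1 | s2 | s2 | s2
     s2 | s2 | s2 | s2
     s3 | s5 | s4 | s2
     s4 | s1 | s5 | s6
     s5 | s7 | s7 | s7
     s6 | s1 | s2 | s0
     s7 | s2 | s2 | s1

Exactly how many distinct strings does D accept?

11

The useful subgraph on states {s0, s3, s4, s5, s6, s7} is acyclic, so L(D) is finite; the longest accepting path visits 5 useful states, giving maximum string length 4.
Counting accepting paths from s3 by length: 1 of length 0, 1 of length 1, 4 of length 2, 3 of length 3, 2 of length 4. Total 11.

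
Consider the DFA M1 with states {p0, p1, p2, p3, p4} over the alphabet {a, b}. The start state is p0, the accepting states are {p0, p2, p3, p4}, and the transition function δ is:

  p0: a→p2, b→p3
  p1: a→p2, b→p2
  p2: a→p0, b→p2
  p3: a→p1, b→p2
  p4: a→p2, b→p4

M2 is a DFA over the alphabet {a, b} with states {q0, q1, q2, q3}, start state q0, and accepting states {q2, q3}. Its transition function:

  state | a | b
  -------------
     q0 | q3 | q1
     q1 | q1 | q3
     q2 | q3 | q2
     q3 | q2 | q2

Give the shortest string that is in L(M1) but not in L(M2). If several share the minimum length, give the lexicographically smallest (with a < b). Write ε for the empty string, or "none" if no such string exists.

ε

The empty string ε is accepted by M1 but not by M2.
Since ε is the unique shortest string, it is the required witness.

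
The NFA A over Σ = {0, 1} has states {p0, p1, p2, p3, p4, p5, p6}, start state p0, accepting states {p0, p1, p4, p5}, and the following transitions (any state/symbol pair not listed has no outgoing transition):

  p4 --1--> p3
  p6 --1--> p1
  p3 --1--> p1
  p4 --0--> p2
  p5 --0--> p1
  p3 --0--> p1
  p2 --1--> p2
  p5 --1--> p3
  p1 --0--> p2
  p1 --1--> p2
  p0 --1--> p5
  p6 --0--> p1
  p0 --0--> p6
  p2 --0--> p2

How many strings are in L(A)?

7

The useful subgraph on states {p0, p1, p3, p5, p6} is acyclic, so L(A) is finite; the longest accepting path visits 4 useful states, giving maximum string length 3.
Counting accepting paths from p0 by length: 1 of length 0, 1 of length 1, 3 of length 2, 2 of length 3. Total 7.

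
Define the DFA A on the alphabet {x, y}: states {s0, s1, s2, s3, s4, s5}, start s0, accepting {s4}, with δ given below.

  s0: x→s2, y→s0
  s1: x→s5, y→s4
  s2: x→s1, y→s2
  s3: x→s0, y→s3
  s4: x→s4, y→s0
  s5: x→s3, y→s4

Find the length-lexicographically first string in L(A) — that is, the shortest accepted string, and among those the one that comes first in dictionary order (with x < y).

xxy

A breadth-first search from s0 reaches an accepting state first via the path s0 → s2 → s1 → s4 on input xxy.
No string of length < 3 is accepted (BFS exhausts all shorter strings without reaching an accepting state), and xxy is the lexicographically least accepting string of length 3.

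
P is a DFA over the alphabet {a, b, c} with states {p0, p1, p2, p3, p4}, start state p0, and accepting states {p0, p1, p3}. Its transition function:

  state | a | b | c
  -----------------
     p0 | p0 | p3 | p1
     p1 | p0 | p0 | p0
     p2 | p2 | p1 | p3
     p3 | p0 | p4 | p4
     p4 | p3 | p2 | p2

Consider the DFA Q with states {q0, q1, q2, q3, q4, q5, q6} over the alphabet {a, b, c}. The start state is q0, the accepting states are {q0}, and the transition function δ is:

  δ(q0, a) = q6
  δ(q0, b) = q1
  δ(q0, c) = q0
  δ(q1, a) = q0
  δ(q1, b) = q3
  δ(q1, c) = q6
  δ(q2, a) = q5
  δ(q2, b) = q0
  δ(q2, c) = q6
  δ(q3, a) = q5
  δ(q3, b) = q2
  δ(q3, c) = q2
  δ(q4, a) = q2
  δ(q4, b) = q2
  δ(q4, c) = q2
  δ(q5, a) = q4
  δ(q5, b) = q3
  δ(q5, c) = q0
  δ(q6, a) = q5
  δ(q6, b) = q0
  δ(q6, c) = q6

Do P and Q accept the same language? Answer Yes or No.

The string a is accepted by P but rejected by Q.
So L(P) ≠ L(Q).

No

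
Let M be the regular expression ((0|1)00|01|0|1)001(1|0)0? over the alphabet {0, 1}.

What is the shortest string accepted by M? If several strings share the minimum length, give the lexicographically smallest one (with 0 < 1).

00010

By inspection of the expression, no string of length less than 5 matches, and 00010 is the lexicographically first match of length 5.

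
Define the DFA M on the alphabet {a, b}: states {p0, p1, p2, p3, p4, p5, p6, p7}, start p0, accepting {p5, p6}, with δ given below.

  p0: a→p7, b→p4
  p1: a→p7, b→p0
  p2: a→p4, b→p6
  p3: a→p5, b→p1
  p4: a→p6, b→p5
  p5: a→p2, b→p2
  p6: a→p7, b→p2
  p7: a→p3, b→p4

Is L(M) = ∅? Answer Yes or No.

No

The string ba is accepted: the run p0 → p4 → p6 ends in the accepting state p6.
Since at least one string is accepted, L(M) is not empty.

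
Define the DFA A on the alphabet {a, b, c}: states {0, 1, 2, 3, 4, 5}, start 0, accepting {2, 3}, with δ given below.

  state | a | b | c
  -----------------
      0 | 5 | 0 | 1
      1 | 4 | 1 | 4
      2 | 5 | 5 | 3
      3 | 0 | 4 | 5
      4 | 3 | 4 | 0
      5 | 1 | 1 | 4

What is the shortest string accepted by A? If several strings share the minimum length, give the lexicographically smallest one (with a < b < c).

aca

A breadth-first search from 0 reaches an accepting state first via the path 0 → 5 → 4 → 3 on input aca.
No string of length < 3 is accepted (BFS exhausts all shorter strings without reaching an accepting state), and aca is the lexicographically least accepting string of length 3.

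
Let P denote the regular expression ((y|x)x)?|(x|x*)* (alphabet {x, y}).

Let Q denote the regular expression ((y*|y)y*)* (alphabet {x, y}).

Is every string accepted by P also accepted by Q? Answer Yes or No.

The string x is in L(P) but not in L(Q).
So L(P) ⊄ L(Q).

No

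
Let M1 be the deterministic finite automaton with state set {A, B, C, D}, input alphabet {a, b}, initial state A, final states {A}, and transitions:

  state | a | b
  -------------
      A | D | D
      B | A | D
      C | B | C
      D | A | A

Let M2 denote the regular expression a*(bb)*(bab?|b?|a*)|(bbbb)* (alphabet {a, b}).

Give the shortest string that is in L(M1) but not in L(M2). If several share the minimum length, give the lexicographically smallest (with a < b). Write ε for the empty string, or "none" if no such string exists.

abaa

The string abaa is accepted by M1 but not by M2.
No shorter string lies in the difference, and abaa is the lexicographically first length-4 string in L(M1) \ L(M2).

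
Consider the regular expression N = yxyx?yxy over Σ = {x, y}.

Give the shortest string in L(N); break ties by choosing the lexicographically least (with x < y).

yxyyxy

By inspection of the expression, no string of length less than 6 matches, and yxyyxy is the lexicographically first match of length 6.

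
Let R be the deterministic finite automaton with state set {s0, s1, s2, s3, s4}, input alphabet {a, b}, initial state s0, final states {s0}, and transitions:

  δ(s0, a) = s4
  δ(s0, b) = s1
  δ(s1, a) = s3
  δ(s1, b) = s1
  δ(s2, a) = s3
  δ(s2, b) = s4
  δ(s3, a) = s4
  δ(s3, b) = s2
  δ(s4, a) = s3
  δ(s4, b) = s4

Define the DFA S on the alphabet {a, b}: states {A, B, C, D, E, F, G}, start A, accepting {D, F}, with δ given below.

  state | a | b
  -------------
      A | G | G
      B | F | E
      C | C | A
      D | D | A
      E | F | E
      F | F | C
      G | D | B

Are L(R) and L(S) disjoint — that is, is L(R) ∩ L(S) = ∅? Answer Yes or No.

Exploring the product automaton R × S from the start pair (s0, A), following both machines on each input symbol, reaches 18 state pairs: (s0, A), (s4, G), (s1, G), (s3, D), (s4, B), (s1, B), (s4, D), (s2, A), (s3, F), (s4, E), (s1, E), (s4, A), (s3, G), (s4, F), (s2, C), (s2, B), (s4, C), (s3, C).
R accepts in {s0} and S accepts in {D, F}; no reachable pair has both components accepting, so no string drives both machines to acceptance simultaneously and L(R) ∩ L(S) = ∅.
So no string is accepted by both, and the intersection is empty.

Yes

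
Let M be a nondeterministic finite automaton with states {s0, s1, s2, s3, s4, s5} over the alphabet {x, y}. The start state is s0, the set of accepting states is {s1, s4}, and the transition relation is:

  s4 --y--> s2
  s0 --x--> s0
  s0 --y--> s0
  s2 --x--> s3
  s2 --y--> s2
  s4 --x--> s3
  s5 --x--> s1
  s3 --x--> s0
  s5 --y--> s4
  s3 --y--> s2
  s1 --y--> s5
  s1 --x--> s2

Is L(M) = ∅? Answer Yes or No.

The states reachable from the start state are {s0}.
None of the accepting states {s1, s4} is reachable, so no string is accepted and L(M) = ∅.

Yes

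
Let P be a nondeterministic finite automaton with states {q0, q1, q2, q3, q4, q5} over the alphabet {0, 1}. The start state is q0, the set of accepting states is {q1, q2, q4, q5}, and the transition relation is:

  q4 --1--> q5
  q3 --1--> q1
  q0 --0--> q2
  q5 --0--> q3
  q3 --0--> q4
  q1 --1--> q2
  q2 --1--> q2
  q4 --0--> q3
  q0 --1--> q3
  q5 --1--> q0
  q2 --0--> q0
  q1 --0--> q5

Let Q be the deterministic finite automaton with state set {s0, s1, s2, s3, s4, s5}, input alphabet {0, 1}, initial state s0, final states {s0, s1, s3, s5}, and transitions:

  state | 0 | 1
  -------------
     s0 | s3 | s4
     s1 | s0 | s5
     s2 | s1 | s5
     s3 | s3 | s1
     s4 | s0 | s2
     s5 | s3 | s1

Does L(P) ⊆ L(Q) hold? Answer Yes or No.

No

The string 11 is in L(P) but not in L(Q).
So L(P) ⊄ L(Q).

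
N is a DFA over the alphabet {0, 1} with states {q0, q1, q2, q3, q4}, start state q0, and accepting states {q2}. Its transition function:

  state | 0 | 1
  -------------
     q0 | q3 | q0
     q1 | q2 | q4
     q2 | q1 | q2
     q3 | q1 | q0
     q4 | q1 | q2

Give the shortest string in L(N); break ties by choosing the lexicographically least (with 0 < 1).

000

A breadth-first search from q0 reaches an accepting state first via the path q0 → q3 → q1 → q2 on input 000.
No string of length < 3 is accepted (BFS exhausts all shorter strings without reaching an accepting state), and 000 is the lexicographically least accepting string of length 3.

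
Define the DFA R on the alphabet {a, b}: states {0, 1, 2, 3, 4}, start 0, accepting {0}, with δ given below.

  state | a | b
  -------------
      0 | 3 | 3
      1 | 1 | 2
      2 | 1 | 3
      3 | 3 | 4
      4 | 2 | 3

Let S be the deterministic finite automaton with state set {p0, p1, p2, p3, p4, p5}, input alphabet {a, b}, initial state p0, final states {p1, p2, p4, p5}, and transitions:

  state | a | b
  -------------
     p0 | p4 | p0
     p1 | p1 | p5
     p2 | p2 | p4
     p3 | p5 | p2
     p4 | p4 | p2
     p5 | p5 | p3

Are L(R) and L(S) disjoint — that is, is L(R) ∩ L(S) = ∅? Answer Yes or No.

Yes

Exploring the product automaton R × S from the start pair (0, p0), following both machines on each input symbol, reaches 11 state pairs: (0, p0), (3, p4), (3, p0), (4, p2), (4, p0), (2, p2), (2, p4), (1, p2), (1, p4), (3, p2), (4, p4).
R accepts in {0} and S accepts in {p1, p2, p4, p5}; no reachable pair has both components accepting, so no string drives both machines to acceptance simultaneously and L(R) ∩ L(S) = ∅.
So no string is accepted by both, and the intersection is empty.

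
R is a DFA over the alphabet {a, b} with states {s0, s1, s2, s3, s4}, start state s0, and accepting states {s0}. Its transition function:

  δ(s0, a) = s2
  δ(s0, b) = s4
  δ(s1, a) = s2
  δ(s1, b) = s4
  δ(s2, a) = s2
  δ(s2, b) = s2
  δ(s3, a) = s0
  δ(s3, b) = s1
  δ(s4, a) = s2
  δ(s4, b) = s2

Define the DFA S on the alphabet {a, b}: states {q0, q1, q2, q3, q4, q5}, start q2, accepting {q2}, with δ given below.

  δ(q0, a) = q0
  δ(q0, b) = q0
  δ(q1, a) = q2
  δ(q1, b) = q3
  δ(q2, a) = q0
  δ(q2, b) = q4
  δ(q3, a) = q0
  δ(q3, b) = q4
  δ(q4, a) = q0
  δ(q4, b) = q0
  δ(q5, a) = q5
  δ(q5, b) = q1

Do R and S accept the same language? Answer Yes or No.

Yes

Exploring the product automaton R × S from the start pair (s0, q2), following both machines on each input symbol, reaches 3 state pairs: (s0, q2), (s2, q0), (s4, q4).
R accepts in {s0} and S accepts in {q2}. In every reachable pair the two components are either both accepting — (s0, q2) — or both non-accepting, so no string is accepted by exactly one of the machines: L(R) \ L(S) and L(S) \ L(R) are both empty.
Hence every string is accepted by R iff it is accepted by S, and the two languages coincide.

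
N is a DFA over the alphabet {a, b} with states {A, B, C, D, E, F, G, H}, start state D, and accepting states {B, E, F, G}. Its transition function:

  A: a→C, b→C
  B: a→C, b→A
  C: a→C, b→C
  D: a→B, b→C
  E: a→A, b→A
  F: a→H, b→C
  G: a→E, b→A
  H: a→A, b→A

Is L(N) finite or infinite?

The useful states (reachable from D and able to reach an accepting state) are {B, D}.
Restricted to these states the transition graph has no cycle, so every accepting path has bounded length and L is finite.

finite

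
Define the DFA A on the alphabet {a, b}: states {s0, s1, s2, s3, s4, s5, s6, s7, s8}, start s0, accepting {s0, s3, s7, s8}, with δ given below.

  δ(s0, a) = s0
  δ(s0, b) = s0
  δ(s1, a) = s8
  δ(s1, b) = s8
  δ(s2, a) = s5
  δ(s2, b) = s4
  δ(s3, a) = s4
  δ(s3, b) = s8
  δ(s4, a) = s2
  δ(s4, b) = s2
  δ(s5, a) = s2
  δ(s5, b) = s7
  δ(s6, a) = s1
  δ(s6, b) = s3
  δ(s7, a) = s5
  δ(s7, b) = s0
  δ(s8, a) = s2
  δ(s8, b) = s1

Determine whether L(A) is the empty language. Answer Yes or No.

No

The empty string ε is accepted: the run s0 ends in the accepting state s0.
Since at least one string is accepted, L(A) is not empty.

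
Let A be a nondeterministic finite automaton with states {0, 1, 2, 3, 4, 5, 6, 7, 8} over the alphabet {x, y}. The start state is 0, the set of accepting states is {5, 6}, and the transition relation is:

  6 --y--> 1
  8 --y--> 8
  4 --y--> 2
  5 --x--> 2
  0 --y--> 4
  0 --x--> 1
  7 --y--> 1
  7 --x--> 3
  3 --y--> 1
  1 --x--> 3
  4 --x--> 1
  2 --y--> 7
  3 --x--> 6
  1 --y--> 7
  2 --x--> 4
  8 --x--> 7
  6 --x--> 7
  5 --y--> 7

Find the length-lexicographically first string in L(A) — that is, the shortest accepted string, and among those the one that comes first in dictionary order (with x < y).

xxx

A breadth-first search from 0 reaches an accepting state first via the path 0 → 1 → 3 → 6 on input xxx.
No string of length < 3 is accepted (BFS exhausts all shorter strings without reaching an accepting state), and xxx is the lexicographically least accepting string of length 3.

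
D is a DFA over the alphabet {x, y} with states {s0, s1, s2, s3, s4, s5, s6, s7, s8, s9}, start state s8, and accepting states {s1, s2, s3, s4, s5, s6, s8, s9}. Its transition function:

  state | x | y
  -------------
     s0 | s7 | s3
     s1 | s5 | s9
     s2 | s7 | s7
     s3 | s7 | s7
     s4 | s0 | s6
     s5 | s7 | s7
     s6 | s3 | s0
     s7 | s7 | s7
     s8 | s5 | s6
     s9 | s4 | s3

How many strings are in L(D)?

5

The useful subgraph on states {s0, s3, s5, s6, s8} is acyclic, so L(D) is finite; the longest accepting path visits 4 useful states, giving maximum string length 3.
Counting accepting paths from s8 by length: 1 of length 0, 2 of length 1, 1 of length 2, 1 of length 3. Total 5.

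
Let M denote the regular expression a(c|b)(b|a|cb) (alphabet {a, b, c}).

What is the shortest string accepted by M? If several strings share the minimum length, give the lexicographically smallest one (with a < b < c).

aba

By inspection of the expression, no string of length less than 3 matches, and aba is the lexicographically first match of length 3.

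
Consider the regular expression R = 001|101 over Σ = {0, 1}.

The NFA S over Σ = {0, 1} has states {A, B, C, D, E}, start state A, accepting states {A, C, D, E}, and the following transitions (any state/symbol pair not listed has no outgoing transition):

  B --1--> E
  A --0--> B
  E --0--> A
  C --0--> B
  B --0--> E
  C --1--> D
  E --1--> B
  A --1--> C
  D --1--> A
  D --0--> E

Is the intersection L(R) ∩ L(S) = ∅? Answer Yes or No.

No

The string 101 is accepted by both R and S.
Hence L(R) ∩ L(S) ≠ ∅.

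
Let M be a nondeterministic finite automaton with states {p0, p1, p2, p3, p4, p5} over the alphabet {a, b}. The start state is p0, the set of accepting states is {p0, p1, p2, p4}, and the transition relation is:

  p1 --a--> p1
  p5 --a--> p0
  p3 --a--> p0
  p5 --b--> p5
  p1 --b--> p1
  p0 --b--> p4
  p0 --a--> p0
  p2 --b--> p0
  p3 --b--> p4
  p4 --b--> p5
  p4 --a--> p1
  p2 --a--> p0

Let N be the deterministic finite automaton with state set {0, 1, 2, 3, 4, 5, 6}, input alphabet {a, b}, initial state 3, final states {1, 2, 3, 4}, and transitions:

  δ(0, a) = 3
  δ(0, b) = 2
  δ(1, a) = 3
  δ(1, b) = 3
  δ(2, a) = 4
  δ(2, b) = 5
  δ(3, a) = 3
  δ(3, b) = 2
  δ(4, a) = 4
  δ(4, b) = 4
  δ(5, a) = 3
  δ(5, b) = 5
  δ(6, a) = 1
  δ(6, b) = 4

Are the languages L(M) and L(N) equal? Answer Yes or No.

Yes

Exploring the product automaton M × N from the start pair (p0, 3), following both machines on each input symbol, reaches 4 state pairs: (p0, 3), (p4, 2), (p1, 4), (p5, 5).
M accepts in {p0, p1, p2, p4} and N accepts in {1, 2, 3, 4}. In every reachable pair the two components are either both accepting — (p0, 3), (p4, 2), (p1, 4) — or both non-accepting, so no string is accepted by exactly one of the machines: L(M) \ L(N) and L(N) \ L(M) are both empty.
Hence every string is accepted by M iff it is accepted by N, and the two languages coincide.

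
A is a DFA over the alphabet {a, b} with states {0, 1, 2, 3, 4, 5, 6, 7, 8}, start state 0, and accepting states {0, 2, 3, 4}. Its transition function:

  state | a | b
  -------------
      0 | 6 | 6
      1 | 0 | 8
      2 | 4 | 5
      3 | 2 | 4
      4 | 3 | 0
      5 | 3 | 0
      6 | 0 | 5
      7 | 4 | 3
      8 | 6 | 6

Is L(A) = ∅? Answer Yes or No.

No

The empty string ε is accepted: the run 0 ends in the accepting state 0.
Since at least one string is accepted, L(A) is not empty.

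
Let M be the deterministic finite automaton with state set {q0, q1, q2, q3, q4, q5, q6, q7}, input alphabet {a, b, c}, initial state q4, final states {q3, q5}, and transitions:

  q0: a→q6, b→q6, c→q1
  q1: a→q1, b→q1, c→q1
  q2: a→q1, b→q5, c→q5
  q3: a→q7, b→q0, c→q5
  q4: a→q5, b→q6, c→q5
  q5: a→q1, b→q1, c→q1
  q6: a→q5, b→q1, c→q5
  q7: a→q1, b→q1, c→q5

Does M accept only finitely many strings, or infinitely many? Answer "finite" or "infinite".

finite

The useful states (reachable from q4 and able to reach an accepting state) are {q4, q5, q6}.
Restricted to these states the transition graph has no cycle, so every accepting path has bounded length and L is finite.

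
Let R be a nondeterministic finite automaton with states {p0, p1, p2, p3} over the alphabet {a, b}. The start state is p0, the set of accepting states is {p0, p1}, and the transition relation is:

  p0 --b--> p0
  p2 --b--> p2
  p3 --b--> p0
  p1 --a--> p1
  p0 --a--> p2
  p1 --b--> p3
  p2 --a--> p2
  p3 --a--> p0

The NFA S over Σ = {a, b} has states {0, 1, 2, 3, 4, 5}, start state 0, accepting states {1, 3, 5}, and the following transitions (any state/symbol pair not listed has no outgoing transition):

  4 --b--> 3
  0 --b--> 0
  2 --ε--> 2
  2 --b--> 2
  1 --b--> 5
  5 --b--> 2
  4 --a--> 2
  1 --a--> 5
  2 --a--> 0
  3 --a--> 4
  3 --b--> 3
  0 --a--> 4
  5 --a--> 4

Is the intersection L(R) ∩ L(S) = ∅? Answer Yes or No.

Yes

Exploring the product automaton R × S from the start pair (p0, 0), following both machines on each input symbol, reaches 5 state pairs: (p0, 0), (p2, 4), (p2, 2), (p2, 3), (p2, 0).
R accepts in {p0, p1} and S accepts in {1, 3, 5}; no reachable pair has both components accepting, so no string drives both machines to acceptance simultaneously and L(R) ∩ L(S) = ∅.
So no string is accepted by both, and the intersection is empty.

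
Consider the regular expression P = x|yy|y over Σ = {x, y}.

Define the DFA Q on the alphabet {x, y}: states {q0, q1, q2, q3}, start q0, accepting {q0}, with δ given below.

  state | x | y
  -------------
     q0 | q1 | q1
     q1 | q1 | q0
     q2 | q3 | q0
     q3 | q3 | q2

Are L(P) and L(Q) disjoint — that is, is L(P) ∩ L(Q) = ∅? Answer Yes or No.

No

The string yy is accepted by both P and Q.
Hence L(P) ∩ L(Q) ≠ ∅.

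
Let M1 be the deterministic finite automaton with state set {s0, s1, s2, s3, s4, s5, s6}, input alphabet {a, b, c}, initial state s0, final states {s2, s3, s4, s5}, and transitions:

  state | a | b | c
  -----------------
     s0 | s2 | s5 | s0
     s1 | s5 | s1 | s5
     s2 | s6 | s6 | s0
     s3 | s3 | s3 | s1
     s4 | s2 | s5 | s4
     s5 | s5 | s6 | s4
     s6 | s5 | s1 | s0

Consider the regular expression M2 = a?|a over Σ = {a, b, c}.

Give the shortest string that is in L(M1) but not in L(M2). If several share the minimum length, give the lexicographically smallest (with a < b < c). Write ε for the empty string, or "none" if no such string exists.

b

The string b is accepted by M1 but not by M2.
No shorter string lies in the difference, and b is the lexicographically first length-1 string in L(M1) \ L(M2).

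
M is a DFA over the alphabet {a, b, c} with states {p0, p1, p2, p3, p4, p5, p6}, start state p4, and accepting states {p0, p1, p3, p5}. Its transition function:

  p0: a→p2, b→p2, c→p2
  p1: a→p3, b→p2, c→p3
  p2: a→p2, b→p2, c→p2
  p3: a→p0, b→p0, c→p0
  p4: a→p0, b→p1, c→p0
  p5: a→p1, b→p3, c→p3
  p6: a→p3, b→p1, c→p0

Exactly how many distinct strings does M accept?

The useful subgraph on states {p0, p1, p3, p4} is acyclic, so L(M) is finite; the longest accepting path visits 4 useful states, giving maximum string length 3.
Counting accepting paths from p4 by length: 3 of length 1, 2 of length 2, 6 of length 3. Total 11.

11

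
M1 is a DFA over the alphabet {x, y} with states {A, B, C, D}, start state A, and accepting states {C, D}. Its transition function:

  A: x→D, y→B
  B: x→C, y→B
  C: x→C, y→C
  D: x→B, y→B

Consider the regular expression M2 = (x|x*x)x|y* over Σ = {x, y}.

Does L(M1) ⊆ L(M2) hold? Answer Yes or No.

The string x is in L(M1) but not in L(M2).
So L(M1) ⊄ L(M2).

No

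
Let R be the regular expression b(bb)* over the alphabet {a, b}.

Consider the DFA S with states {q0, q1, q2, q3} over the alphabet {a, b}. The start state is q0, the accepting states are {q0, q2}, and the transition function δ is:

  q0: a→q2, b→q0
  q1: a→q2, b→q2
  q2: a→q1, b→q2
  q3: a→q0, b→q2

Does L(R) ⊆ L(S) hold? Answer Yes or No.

Converting the expression R to a DFA (subset construction, then merging equivalent states) gives the minimal DFA with states {r0, r1, r2}, start state r0, accepting states {r2} and transitions r0: a→r1, b→r2; r1: a→r1, b→r1; r2: a→r1, b→r0.
Exploring the product automaton R × S from the start pair (r0, q0), following both machines on each input symbol, reaches 4 state pairs: (r0, q0), (r1, q2), (r2, q0), (r1, q1).
R accepts in {r2} and S accepts in {q0, q2}. The reachable pairs whose R-component is accepting are (r2, q0); in each of them the S-component is accepting too, so the product for L(R) \ L(S) (R-component accepting, S-component rejecting) has no reachable accepting pair and the difference is empty.
Hence every string in L(R) is also in L(S).

Yes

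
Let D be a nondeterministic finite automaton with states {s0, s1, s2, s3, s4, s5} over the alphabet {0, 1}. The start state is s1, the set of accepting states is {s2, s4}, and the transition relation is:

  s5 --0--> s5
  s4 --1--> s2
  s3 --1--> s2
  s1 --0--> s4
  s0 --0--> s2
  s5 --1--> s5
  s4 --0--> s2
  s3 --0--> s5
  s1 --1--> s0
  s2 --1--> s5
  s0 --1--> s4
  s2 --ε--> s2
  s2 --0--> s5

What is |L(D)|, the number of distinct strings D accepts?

7

The useful subgraph on states {s0, s1, s2, s4} is acyclic, so L(D) is finite; the longest accepting path visits 4 useful states, giving maximum string length 3.
Counting accepting paths from s1 by length: 1 of length 1, 4 of length 2, 2 of length 3. Total 7.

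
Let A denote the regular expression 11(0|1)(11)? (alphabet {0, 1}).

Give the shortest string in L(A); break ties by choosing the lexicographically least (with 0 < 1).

By inspection of the expression, no string of length less than 3 matches, and 110 is the lexicographically first match of length 3.

110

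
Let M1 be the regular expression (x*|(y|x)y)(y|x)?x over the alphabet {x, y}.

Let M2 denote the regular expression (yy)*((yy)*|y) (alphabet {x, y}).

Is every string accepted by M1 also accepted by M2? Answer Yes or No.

No

The string x is in L(M1) but not in L(M2).
So L(M1) ⊄ L(M2).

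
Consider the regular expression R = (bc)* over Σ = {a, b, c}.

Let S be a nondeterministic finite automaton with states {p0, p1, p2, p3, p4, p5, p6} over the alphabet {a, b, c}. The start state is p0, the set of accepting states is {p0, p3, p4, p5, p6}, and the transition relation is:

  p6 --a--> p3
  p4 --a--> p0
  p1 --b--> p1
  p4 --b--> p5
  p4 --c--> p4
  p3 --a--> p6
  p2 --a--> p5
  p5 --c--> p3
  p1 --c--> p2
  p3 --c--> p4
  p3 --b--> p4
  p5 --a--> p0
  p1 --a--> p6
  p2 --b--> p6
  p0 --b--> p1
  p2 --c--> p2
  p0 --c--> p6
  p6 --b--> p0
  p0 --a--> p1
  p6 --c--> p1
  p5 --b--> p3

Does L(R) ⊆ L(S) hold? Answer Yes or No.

The string bc is in L(R) but not in L(S).
So L(R) ⊄ L(S).

No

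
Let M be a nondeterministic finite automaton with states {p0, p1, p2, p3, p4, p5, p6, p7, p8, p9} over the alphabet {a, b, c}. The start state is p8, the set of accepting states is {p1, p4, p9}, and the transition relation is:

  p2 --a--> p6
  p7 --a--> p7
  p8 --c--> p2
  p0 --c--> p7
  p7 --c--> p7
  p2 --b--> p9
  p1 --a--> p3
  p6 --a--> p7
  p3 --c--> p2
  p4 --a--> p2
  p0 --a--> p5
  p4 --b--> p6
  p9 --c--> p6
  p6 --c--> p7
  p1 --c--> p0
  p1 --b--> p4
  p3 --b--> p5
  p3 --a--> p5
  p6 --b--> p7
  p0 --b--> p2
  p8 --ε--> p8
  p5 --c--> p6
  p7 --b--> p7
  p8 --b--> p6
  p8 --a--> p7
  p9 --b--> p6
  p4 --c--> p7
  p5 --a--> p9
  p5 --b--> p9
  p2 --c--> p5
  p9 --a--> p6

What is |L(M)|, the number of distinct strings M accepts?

The useful subgraph on states {p2, p5, p8, p9} is acyclic, so L(M) is finite; the longest accepting path visits 4 useful states, giving maximum string length 3.
Counting accepting paths from p8 by length: 1 of length 2, 2 of length 3. Total 3.

3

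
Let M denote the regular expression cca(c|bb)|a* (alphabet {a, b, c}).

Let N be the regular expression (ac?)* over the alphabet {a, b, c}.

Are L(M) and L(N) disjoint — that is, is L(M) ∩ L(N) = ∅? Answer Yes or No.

No

The empty string ε is accepted by both M and N.
Hence L(M) ∩ L(N) ≠ ∅.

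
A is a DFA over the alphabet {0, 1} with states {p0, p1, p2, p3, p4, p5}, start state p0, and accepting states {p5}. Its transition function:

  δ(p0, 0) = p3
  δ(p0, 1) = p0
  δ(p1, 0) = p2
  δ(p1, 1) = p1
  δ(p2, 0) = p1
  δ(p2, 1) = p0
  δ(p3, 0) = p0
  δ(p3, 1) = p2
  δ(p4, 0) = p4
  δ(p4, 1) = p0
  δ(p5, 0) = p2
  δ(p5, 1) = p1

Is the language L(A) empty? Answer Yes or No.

The states reachable from the start state are {p0, p1, p2, p3}.
None of the accepting states {p5} is reachable, so no string is accepted and L(A) = ∅.

Yes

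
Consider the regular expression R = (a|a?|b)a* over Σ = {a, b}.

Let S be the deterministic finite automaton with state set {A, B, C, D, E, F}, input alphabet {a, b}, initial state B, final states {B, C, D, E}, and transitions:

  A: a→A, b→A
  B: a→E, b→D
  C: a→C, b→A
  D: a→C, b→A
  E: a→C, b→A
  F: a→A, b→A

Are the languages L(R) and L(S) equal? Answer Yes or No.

Converting the expression R to a DFA (subset construction, then merging equivalent states) gives the minimal DFA with states {r0, r1, r2}, start state r0, accepting states {r0, r1} and transitions r0: a→r1, b→r1; r1: a→r1, b→r2; r2: a→r2, b→r2.
Exploring the product automaton R × S from the start pair (r0, B), following both machines on each input symbol, reaches 5 state pairs: (r0, B), (r1, E), (r1, D), (r1, C), (r2, A).
R accepts in {r0, r1} and S accepts in {B, C, D, E}. In every reachable pair the two components are either both accepting — (r0, B), (r1, E), (r1, D), (r1, C) — or both non-accepting, so no string is accepted by exactly one of the machines: L(R) \ L(S) and L(S) \ L(R) are both empty.
Hence every string is accepted by R iff it is accepted by S, and the two languages coincide.

Yes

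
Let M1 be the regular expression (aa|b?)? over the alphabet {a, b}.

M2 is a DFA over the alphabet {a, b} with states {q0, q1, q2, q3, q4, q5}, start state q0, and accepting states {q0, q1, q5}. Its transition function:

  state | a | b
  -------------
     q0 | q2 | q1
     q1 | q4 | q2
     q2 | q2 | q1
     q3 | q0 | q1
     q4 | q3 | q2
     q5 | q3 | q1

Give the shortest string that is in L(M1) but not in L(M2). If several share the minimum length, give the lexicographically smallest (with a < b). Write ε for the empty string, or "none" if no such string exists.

aa

The string aa is accepted by M1 but not by M2.
No shorter string lies in the difference, and aa is the lexicographically first length-2 string in L(M1) \ L(M2).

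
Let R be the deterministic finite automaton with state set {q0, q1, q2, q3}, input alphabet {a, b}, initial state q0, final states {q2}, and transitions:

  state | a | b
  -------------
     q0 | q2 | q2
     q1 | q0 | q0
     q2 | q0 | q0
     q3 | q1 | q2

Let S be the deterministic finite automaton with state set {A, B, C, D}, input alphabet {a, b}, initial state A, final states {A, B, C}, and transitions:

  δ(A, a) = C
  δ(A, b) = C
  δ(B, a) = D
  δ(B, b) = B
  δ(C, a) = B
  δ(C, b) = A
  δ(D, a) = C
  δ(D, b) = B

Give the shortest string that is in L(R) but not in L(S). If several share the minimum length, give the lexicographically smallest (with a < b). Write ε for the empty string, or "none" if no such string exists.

The string aaa is accepted by R but not by S.
No shorter string lies in the difference, and aaa is the lexicographically first length-3 string in L(R) \ L(S).

aaa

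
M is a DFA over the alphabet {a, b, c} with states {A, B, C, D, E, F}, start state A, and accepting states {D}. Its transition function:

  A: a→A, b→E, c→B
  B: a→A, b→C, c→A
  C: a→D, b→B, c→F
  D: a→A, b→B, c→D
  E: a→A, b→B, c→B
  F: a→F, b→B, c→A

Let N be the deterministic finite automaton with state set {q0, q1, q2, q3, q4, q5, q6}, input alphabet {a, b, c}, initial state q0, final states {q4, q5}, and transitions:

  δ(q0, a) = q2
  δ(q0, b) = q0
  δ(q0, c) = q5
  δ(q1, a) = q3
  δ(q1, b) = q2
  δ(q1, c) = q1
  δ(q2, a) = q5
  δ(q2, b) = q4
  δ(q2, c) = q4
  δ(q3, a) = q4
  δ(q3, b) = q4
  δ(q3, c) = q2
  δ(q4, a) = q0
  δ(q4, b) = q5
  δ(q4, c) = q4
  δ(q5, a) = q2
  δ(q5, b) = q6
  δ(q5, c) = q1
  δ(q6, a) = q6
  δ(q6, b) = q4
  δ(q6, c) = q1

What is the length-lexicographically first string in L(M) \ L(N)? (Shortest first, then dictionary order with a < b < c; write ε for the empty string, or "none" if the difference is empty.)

The string cba is accepted by M but not by N.
No shorter string lies in the difference, and cba is the lexicographically first length-3 string in L(M) \ L(N).

cba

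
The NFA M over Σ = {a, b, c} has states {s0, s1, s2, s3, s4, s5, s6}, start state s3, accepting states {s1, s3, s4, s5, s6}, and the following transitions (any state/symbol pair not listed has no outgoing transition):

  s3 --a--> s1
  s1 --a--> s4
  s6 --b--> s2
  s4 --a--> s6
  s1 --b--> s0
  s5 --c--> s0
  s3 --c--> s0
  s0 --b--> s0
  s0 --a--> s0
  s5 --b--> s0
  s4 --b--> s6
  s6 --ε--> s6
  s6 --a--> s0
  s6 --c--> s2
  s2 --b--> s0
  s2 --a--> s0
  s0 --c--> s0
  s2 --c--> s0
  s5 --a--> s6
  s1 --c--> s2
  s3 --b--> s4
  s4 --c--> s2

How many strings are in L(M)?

The useful subgraph on states {s1, s3, s4, s6} is acyclic, so L(M) is finite; the longest accepting path visits 4 useful states, giving maximum string length 3.
Counting accepting paths from s3 by length: 1 of length 0, 2 of length 1, 3 of length 2, 2 of length 3. Total 8.

8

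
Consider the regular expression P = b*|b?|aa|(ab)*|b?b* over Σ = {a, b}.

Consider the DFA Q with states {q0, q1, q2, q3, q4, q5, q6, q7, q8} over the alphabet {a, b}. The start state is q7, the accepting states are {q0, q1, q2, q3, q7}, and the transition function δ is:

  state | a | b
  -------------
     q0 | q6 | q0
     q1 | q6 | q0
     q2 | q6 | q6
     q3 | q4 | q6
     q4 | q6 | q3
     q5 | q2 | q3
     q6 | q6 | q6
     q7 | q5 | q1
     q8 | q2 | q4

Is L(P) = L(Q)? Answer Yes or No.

Converting the expression P to a DFA (subset construction, then merging equivalent states) gives the minimal DFA with states {p0, p1, p2, p3, p4, p5, p6}, start state p0, accepting states {p0, p2, p3, p4} and transitions p0: a→p1, b→p2; p1: a→p3, b→p4; p2: a→p5, b→p2; p3: a→p5, b→p5; p4: a→p6, b→p5; p5: a→p5, b→p5; p6: a→p5, b→p4.
Exploring the product automaton P × Q from the start pair (p0, q7), following both machines on each input symbol, reaches 8 state pairs: (p0, q7), (p1, q5), (p2, q1), (p3, q2), (p4, q3), (p5, q6), (p2, q0), (p6, q4).
P accepts in {p0, p2, p3, p4} and Q accepts in {q0, q1, q2, q3, q7}. In every reachable pair the two components are either both accepting — (p0, q7), (p2, q1), (p3, q2), (p4, q3), (p2, q0) — or both non-accepting, so no string is accepted by exactly one of the machines: L(P) \ L(Q) and L(Q) \ L(P) are both empty.
Hence every string is accepted by P iff it is accepted by Q, and the two languages coincide.

Yes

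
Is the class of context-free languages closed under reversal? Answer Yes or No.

Yes

Reversing the right-hand side of every production of a context-free grammar for L gives a context-free grammar for Lᴿ (induction on derivation length).
So the context-free languages are closed under reversal.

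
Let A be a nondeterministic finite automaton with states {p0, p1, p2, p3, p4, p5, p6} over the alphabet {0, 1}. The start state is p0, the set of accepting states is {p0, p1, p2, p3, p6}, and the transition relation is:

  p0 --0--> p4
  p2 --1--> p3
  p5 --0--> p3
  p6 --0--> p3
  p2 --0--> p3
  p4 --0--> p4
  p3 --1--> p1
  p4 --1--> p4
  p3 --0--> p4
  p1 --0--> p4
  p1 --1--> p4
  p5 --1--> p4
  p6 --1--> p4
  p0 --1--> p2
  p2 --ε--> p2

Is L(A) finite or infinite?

The useful states (reachable from p0 and able to reach an accepting state) are {p0, p1, p2, p3}.
Restricted to these states the transition graph has no cycle, so every accepting path has bounded length and L is finite.

finite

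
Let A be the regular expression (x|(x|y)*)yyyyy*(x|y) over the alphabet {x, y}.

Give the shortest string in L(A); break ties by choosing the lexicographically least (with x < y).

By inspection of the expression, no string of length less than 5 matches, and yyyyx is the lexicographically first match of length 5.

yyyyx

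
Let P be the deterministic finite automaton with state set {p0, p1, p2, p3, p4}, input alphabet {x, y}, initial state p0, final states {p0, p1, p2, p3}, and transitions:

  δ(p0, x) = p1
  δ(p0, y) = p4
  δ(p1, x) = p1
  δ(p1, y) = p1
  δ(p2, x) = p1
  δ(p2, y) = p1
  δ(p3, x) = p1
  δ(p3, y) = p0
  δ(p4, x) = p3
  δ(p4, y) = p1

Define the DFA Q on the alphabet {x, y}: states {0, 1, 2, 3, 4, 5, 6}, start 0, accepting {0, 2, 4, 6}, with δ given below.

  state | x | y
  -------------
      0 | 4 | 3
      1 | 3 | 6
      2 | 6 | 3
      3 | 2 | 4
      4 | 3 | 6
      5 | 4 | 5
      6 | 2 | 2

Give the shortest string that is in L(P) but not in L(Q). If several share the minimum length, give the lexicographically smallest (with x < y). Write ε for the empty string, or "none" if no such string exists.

xx

The string xx is accepted by P but not by Q.
No shorter string lies in the difference, and xx is the lexicographically first length-2 string in L(P) \ L(Q).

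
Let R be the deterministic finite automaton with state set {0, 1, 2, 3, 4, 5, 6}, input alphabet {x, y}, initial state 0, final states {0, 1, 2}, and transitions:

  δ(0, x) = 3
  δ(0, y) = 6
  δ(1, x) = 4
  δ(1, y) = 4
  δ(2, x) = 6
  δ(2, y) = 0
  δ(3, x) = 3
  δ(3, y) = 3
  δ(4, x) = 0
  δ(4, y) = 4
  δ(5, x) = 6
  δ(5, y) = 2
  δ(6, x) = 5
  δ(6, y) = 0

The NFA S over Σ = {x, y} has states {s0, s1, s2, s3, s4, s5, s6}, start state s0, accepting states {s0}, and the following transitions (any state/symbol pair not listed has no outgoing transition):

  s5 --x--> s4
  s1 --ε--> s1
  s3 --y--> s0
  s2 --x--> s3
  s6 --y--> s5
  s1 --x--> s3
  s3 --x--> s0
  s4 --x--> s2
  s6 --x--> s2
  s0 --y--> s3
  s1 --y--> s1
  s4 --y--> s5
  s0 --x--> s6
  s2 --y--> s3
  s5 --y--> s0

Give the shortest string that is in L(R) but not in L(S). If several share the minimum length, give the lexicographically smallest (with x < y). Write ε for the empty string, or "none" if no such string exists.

The string yxy is accepted by R but not by S.
No shorter string lies in the difference, and yxy is the lexicographically first length-3 string in L(R) \ L(S).

yxy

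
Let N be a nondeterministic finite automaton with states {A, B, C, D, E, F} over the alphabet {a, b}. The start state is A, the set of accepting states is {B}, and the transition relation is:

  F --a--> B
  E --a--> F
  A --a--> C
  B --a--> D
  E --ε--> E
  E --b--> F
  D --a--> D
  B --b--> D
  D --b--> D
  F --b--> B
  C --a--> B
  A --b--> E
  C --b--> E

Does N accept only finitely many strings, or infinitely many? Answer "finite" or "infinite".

The useful states (reachable from A and able to reach an accepting state) are {A, B, C, E, F}.
Restricted to these states the transition graph has no cycle, so every accepting path has bounded length and L is finite.

finite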